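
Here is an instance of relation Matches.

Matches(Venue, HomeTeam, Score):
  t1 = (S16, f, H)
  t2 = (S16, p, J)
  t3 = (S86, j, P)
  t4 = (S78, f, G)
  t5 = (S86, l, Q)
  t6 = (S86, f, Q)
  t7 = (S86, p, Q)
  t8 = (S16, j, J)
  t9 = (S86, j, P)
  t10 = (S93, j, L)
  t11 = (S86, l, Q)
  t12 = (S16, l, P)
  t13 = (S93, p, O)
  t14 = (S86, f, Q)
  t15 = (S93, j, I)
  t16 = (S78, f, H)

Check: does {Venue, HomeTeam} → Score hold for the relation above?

(Venue=S16, HomeTeam=f): row 1 → Score = H ✓
(Venue=S16, HomeTeam=p): row 2 → Score = J ✓
(Venue=S86, HomeTeam=j): rows 3, 9 → Score = P, P ✓
(Venue=S78, HomeTeam=f): rows 4, 16 → Score takes values {G, H} — violation
(Venue=S86, HomeTeam=l): rows 5, 11 → Score = Q, Q ✓
(Venue=S86, HomeTeam=f): rows 6, 14 → Score = Q, Q ✓
(Venue=S86, HomeTeam=p): row 7 → Score = Q ✓
(Venue=S16, HomeTeam=j): row 8 → Score = J ✓
(Venue=S93, HomeTeam=j): rows 10, 15 → Score takes values {L, I} — violation
(Venue=S16, HomeTeam=l): row 12 → Score = P ✓
(Venue=S93, HomeTeam=p): row 13 → Score = O ✓
Two rows agree on {Venue, HomeTeam} but differ on Score, so {Venue, HomeTeam} → Score does not hold.

No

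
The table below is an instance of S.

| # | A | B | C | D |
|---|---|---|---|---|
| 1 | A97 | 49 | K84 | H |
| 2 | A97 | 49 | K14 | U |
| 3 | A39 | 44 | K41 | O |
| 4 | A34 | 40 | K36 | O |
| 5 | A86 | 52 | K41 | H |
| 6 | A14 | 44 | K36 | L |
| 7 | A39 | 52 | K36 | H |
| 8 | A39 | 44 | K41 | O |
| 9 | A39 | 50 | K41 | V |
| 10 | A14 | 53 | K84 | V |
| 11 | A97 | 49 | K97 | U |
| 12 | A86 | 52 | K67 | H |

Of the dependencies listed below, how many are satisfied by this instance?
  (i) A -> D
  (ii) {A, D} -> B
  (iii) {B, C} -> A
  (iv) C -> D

(i) A -> D: A=A97: rows 1, 2, 11 → D takes values {H, U} — violation; A=A39: rows 3, 7, 8, 9 → D takes values {O, H, V} — violation; A=A14: rows 6, 10 → D takes values {L, V} — violation — fails.
(ii) {A, D} -> B: every LHS value maps to a single RHS value — holds.
(iii) {B, C} -> A: every LHS value maps to a single RHS value — holds.
(iv) C -> D: C=K84: rows 1, 10 → D takes values {H, V} — violation; C=K41: rows 3, 5, 8, 9 → D takes values {O, H, V} — violation; C=K36: rows 4, 6, 7 → D takes values {O, L, H} — violation — fails.
2 of the 4 dependencies hold.

2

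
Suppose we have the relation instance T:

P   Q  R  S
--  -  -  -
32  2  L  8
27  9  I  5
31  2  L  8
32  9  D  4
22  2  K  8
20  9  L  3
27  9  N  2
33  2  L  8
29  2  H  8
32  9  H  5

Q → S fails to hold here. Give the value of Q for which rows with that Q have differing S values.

Q=2: 5 rows → S = 8, 8, 8, 8, 8 ✓
Q=9: 5 rows → S takes values {5, 4, 3, 2} — violation
The only Q value with inconsistent S is Q=9.

9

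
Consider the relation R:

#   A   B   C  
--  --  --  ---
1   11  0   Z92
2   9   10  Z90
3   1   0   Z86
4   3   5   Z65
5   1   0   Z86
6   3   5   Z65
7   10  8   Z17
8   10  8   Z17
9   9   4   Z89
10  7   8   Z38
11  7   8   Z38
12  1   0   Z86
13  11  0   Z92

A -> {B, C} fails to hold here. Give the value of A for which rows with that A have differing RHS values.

A=11: rows 1, 13 → {B,C} = (0, Z92), (0, Z92) ✓
A=9: rows 2, 9 → {B,C} takes values {(10, Z90), (4, Z89)} — violation
A=1: rows 3, 5, 12 → {B,C} = (0, Z86), (0, Z86), (0, Z86) ✓
A=3: rows 4, 6 → {B,C} = (5, Z65), (5, Z65) ✓
A=10: rows 7, 8 → {B,C} = (8, Z17), (8, Z17) ✓
A=7: rows 10, 11 → {B,C} = (8, Z38), (8, Z38) ✓
The only A value with inconsistent RHS is A=9.

9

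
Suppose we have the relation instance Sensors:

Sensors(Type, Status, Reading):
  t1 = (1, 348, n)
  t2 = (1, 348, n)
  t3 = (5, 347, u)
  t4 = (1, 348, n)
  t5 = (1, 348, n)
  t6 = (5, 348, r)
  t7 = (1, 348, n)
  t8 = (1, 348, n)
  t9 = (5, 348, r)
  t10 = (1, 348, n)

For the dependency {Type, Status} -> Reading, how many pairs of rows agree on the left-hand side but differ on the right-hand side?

0

(Type=1, Status=348): all 7 rows agree on Reading — 0 pairs.
(Type=5, Status=348): all 2 rows agree on Reading — 0 pairs.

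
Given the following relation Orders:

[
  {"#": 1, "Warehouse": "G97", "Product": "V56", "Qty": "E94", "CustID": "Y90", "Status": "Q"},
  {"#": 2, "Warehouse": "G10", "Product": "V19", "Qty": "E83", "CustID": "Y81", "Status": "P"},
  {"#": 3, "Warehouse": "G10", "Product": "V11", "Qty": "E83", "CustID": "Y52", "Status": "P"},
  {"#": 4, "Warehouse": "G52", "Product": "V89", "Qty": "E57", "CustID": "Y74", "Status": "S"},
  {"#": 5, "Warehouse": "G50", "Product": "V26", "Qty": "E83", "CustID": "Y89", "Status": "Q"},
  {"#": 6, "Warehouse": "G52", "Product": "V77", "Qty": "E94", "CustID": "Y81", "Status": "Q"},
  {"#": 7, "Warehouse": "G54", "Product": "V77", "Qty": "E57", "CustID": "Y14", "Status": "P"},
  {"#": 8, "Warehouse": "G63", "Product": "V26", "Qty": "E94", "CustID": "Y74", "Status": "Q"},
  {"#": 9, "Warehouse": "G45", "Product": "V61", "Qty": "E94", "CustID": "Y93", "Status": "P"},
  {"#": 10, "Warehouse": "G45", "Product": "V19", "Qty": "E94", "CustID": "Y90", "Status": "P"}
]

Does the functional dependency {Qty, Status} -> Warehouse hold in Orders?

No

(Qty=E94, Status=Q): rows 1, 6, 8 → Warehouse takes values {G97, G52, G63} — violation
(Qty=E83, Status=P): rows 2, 3 → Warehouse = G10, G10 ✓
(Qty=E57, Status=S): row 4 → Warehouse = G52 ✓
(Qty=E83, Status=Q): row 5 → Warehouse = G50 ✓
(Qty=E57, Status=P): row 7 → Warehouse = G54 ✓
(Qty=E94, Status=P): rows 9, 10 → Warehouse = G45, G45 ✓
Two rows agree on {Qty, Status} but differ on Warehouse, so {Qty, Status} -> Warehouse does not hold.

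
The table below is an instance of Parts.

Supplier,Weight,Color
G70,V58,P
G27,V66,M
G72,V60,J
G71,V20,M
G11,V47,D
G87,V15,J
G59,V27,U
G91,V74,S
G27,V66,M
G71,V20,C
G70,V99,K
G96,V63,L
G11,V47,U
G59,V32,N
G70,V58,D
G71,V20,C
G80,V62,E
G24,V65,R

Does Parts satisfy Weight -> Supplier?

Weight=V58: 2 rows → Supplier = G70, G70 ✓
Weight=V66: 2 rows → Supplier = G27, G27 ✓
Weight=V60: 1 row → Supplier = G72 ✓
Weight=V20: 3 rows → Supplier = G71, G71, G71 ✓
Weight=V47: 2 rows → Supplier = G11, G11 ✓
Weight=V15: 1 row → Supplier = G87 ✓
Weight=V27: 1 row → Supplier = G59 ✓
Weight=V74: 1 row → Supplier = G91 ✓
Weight=V99: 1 row → Supplier = G70 ✓
Weight=V63: 1 row → Supplier = G96 ✓
Weight=V32: 1 row → Supplier = G59 ✓
Weight=V62: 1 row → Supplier = G80 ✓
Weight=V65: 1 row → Supplier = G24 ✓
Every Weight value is associated with a single Supplier value, so Weight -> Supplier holds.

Yes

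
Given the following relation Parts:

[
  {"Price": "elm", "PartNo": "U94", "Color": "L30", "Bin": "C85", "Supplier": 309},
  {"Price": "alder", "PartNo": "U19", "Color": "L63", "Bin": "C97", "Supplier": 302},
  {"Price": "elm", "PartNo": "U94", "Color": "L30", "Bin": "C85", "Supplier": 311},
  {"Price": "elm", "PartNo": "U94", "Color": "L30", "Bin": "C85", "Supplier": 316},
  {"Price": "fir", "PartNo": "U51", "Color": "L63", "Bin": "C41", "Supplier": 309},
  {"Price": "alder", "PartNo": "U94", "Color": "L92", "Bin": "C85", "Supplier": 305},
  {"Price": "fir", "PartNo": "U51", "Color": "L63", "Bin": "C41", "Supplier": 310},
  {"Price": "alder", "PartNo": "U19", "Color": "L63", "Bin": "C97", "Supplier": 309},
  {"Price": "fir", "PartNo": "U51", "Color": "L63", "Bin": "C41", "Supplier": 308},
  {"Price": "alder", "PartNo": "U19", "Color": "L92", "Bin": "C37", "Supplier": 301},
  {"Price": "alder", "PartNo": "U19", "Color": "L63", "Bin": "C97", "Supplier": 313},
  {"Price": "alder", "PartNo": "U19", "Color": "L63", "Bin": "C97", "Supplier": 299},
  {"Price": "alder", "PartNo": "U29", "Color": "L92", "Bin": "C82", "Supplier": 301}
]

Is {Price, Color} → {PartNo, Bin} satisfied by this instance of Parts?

(Price=elm, Color=L30): 3 rows → {PartNo,Bin} = (U94, C85), (U94, C85), (U94, C85) ✓
(Price=alder, Color=L63): 4 rows → {PartNo,Bin} = (U19, C97), (U19, C97), (U19, C97), (U19, C97) ✓
(Price=fir, Color=L63): 3 rows → {PartNo,Bin} = (U51, C41), (U51, C41), (U51, C41) ✓
(Price=alder, Color=L92): 3 rows → {PartNo,Bin} takes values {(U94, C85), (U19, C37), (U29, C82)} — violation
Two rows agree on {Price, Color} but differ on {PartNo, Bin}, so {Price, Color} → {PartNo, Bin} does not hold.

No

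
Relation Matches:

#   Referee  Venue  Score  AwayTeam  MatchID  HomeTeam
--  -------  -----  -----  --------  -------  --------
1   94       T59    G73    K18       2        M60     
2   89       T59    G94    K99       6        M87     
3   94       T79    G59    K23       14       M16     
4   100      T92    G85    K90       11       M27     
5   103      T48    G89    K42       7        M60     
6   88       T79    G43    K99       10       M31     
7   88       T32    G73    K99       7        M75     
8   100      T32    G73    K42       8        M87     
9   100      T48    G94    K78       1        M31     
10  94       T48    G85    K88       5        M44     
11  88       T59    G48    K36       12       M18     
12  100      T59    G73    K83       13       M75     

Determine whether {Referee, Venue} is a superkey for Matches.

All 12 rows have distinct {Referee, Venue} values, so {Referee, Venue} → (all attributes) holds and {Referee, Venue} is a superkey.

Yes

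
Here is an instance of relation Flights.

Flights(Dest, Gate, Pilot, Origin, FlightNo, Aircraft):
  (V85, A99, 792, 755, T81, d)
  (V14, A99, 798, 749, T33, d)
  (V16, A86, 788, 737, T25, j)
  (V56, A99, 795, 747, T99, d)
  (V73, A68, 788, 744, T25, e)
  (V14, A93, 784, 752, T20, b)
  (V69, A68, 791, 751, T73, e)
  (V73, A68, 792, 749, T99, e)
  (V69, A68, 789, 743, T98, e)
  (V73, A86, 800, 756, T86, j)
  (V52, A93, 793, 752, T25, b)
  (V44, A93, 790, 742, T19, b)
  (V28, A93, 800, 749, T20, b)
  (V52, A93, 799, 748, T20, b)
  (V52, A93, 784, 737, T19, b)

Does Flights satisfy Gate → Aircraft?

Yes

Gate=A99: 3 rows → Aircraft = d, d, d ✓
Gate=A86: 2 rows → Aircraft = j, j ✓
Gate=A68: 4 rows → Aircraft = e, e, e, e ✓
Gate=A93: 6 rows → Aircraft = b, b, b, b, b, b ✓
Every Gate value is associated with a single Aircraft value, so Gate → Aircraft holds.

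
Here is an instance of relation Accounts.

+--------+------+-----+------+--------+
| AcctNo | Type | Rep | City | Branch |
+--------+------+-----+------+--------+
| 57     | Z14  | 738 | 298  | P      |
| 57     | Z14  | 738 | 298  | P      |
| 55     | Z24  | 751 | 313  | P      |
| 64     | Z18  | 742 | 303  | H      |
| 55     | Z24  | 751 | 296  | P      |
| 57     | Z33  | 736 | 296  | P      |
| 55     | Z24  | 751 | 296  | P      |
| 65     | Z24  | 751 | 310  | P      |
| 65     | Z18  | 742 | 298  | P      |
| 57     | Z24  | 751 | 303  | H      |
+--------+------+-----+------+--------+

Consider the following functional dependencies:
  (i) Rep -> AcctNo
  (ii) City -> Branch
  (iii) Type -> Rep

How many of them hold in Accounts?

(i) Rep -> AcctNo: Rep=751: 5 rows → AcctNo takes values {55, 65, 57} — violation; Rep=742: 2 rows → AcctNo takes values {64, 65} — violation — fails.
(ii) City -> Branch: every LHS value maps to a single RHS value — holds.
(iii) Type -> Rep: every LHS value maps to a single RHS value — holds.
2 of the 3 dependencies hold.

2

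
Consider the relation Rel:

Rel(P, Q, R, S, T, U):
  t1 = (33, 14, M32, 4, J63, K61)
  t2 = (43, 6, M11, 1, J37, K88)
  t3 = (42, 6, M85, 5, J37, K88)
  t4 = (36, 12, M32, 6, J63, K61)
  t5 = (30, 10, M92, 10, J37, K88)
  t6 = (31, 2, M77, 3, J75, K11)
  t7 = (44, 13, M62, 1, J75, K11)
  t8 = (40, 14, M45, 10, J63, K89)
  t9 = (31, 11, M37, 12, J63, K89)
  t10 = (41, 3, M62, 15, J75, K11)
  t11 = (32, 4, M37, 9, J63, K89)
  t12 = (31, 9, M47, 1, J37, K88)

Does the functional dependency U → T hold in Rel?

U=K61: rows 1, 4 → T = J63, J63 ✓
U=K88: rows 2, 3, 5, 12 → T = J37, J37, J37, J37 ✓
U=K11: rows 6, 7, 10 → T = J75, J75, J75 ✓
U=K89: rows 8, 9, 11 → T = J63, J63, J63 ✓
Every U value is associated with a single T value, so U → T holds.

Yes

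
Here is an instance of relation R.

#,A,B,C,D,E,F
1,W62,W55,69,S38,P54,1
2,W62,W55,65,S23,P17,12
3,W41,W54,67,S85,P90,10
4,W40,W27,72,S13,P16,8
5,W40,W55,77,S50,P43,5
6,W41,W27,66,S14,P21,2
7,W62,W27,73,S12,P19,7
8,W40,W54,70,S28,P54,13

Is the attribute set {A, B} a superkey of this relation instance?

Rows 1 and 2 have the same {A, B} value (A=W62, B=W55) but are distinct tuples, so {A, B} does not determine every attribute — not a superkey.

No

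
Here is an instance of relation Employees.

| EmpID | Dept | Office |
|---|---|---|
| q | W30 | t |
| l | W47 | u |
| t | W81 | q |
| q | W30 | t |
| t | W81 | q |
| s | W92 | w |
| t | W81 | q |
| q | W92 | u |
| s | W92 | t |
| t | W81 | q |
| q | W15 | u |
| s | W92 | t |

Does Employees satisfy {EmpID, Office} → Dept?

No

(EmpID=q, Office=t): 2 rows → Dept = W30, W30 ✓
(EmpID=l, Office=u): 1 row → Dept = W47 ✓
(EmpID=t, Office=q): 4 rows → Dept = W81, W81, W81, W81 ✓
(EmpID=s, Office=w): 1 row → Dept = W92 ✓
(EmpID=q, Office=u): 2 rows → Dept takes values {W92, W15} — violation
(EmpID=s, Office=t): 2 rows → Dept = W92, W92 ✓
Two rows agree on {EmpID, Office} but differ on Dept, so {EmpID, Office} → Dept does not hold.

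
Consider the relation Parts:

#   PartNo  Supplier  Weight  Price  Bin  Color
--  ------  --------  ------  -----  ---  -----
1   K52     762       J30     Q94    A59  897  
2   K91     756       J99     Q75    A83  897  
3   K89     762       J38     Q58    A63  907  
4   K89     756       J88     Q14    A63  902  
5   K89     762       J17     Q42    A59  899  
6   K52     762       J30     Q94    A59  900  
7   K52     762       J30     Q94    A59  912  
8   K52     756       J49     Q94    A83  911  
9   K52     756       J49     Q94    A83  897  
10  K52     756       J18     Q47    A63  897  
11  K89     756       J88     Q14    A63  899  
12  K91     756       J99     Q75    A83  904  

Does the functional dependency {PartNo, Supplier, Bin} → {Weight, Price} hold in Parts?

(PartNo=K52, Supplier=762, Bin=A59): rows 1, 6, 7 → {Weight,Price} = (J30, Q94), (J30, Q94), (J30, Q94) ✓
(PartNo=K91, Supplier=756, Bin=A83): rows 2, 12 → {Weight,Price} = (J99, Q75), (J99, Q75) ✓
(PartNo=K89, Supplier=762, Bin=A63): row 3 → {Weight,Price} = (J38, Q58) ✓
(PartNo=K89, Supplier=756, Bin=A63): rows 4, 11 → {Weight,Price} = (J88, Q14), (J88, Q14) ✓
(PartNo=K89, Supplier=762, Bin=A59): row 5 → {Weight,Price} = (J17, Q42) ✓
(PartNo=K52, Supplier=756, Bin=A83): rows 8, 9 → {Weight,Price} = (J49, Q94), (J49, Q94) ✓
(PartNo=K52, Supplier=756, Bin=A63): row 10 → {Weight,Price} = (J18, Q47) ✓
Every {PartNo, Supplier, Bin} value is associated with a single {Weight, Price} value, so {PartNo, Supplier, Bin} → {Weight, Price} holds.

Yes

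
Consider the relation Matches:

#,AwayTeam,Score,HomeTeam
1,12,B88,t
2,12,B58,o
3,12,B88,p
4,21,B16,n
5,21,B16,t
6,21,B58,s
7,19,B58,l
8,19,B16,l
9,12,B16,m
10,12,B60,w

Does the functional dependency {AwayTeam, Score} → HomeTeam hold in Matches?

No

(AwayTeam=12, Score=B88): rows 1, 3 → HomeTeam takes values {t, p} — violation
(AwayTeam=12, Score=B58): row 2 → HomeTeam = o ✓
(AwayTeam=21, Score=B16): rows 4, 5 → HomeTeam takes values {n, t} — violation
(AwayTeam=21, Score=B58): row 6 → HomeTeam = s ✓
(AwayTeam=19, Score=B58): row 7 → HomeTeam = l ✓
(AwayTeam=19, Score=B16): row 8 → HomeTeam = l ✓
(AwayTeam=12, Score=B16): row 9 → HomeTeam = m ✓
(AwayTeam=12, Score=B60): row 10 → HomeTeam = w ✓
Two rows agree on {AwayTeam, Score} but differ on HomeTeam, so {AwayTeam, Score} → HomeTeam does not hold.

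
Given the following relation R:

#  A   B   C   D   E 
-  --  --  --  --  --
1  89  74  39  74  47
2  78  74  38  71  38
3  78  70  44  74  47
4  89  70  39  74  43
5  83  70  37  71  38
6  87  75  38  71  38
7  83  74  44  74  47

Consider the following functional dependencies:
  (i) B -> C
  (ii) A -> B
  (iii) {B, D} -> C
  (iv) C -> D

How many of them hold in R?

1

(i) B -> C: B=74: rows 1, 2, 7 → C takes values {39, 38, 44} — violation; B=70: rows 3, 4, 5 → C takes values {44, 39, 37} — violation — fails.
(ii) A -> B: A=89: rows 1, 4 → B takes values {74, 70} — violation; A=78: rows 2, 3 → B takes values {74, 70} — violation; A=83: rows 5, 7 → B takes values {70, 74} — violation — fails.
(iii) {B, D} -> C: (B=74, D=74): rows 1, 7 → C takes values {39, 44} — violation; (B=70, D=74): rows 3, 4 → C takes values {44, 39} — violation — fails.
(iv) C -> D: every LHS value maps to a single RHS value — holds.
1 of the 4 dependencies holds.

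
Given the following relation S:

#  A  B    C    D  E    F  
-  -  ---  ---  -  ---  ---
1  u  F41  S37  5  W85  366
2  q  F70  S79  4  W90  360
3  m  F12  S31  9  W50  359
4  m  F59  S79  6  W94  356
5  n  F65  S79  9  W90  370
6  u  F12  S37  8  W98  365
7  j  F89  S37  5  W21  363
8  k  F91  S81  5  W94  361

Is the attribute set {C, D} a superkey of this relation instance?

No

Rows 1 and 7 have the same {C, D} value (C=S37, D=5) but are distinct tuples, so {C, D} does not determine every attribute — not a superkey.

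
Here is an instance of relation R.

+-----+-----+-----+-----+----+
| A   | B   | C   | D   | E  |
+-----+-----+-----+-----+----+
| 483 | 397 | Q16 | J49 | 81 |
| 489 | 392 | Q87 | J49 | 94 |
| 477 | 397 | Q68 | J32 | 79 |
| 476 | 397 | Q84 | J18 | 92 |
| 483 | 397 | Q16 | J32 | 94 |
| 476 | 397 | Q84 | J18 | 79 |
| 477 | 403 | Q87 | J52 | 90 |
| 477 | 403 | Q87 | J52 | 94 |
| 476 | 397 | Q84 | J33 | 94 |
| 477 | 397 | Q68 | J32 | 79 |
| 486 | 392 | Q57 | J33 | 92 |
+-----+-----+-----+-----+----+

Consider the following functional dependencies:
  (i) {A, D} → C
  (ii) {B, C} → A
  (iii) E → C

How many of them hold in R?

(i) {A, D} → C: every LHS value maps to a single RHS value — holds.
(ii) {B, C} → A: every LHS value maps to a single RHS value — holds.
(iii) E → C: E=94: 4 rows → C takes values {Q87, Q16, Q84} — violation; E=79: 3 rows → C takes values {Q68, Q84} — violation; E=92: 2 rows → C takes values {Q84, Q57} — violation — fails.
2 of the 3 dependencies hold.

2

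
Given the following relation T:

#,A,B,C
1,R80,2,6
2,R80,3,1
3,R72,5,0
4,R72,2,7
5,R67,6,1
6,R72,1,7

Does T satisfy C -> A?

C=6: row 1 → A = R80 ✓
C=1: rows 2, 5 → A takes values {R80, R67} — violation
C=0: row 3 → A = R72 ✓
C=7: rows 4, 6 → A = R72, R72 ✓
Two rows agree on C but differ on A, so C -> A does not hold.

No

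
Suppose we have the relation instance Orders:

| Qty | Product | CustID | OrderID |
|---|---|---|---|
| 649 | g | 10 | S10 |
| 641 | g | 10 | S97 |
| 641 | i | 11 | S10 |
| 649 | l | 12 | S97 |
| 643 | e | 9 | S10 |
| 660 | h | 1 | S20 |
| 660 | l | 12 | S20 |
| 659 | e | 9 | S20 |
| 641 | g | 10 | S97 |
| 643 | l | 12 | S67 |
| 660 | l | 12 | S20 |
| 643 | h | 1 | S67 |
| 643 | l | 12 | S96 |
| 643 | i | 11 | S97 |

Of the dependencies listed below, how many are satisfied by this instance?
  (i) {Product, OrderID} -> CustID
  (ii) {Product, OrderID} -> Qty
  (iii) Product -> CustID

3

(i) {Product, OrderID} -> CustID: every LHS value maps to a single RHS value — holds.
(ii) {Product, OrderID} -> Qty: every LHS value maps to a single RHS value — holds.
(iii) Product -> CustID: every LHS value maps to a single RHS value — holds.
3 of the 3 dependencies hold.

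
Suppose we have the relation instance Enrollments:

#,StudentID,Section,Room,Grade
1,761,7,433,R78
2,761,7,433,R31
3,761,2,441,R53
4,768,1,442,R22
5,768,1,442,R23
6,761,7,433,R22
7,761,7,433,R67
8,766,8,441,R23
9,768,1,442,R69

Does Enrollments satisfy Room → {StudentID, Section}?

No

Room=433: rows 1, 2, 6, 7 → {StudentID,Section} = (761, 7), (761, 7), (761, 7), (761, 7) ✓
Room=441: rows 3, 8 → {StudentID,Section} takes values {(761, 2), (766, 8)} — violation
Room=442: rows 4, 5, 9 → {StudentID,Section} = (768, 1), (768, 1), (768, 1) ✓
Two rows agree on Room but differ on {StudentID, Section}, so Room → {StudentID, Section} does not hold.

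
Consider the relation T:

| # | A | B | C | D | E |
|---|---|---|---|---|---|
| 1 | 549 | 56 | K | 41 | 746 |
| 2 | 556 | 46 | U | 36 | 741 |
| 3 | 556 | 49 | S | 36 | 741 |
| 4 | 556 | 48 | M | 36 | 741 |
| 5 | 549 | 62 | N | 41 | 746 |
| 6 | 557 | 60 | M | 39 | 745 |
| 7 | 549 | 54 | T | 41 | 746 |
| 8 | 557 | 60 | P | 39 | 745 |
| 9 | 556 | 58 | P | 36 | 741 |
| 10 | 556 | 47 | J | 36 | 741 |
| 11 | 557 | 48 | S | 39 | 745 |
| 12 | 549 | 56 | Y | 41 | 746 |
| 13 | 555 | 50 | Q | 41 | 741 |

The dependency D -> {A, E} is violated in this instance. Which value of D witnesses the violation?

D=41: rows 1, 5, 7, 12, 13 → {A,E} takes values {(549, 746), (555, 741)} — violation
D=36: rows 2, 3, 4, 9, 10 → {A,E} = (556, 741), (556, 741), (556, 741), (556, 741), (556, 741) ✓
D=39: rows 6, 8, 11 → {A,E} = (557, 745), (557, 745), (557, 745) ✓
The only D value with inconsistent RHS is D=41.

41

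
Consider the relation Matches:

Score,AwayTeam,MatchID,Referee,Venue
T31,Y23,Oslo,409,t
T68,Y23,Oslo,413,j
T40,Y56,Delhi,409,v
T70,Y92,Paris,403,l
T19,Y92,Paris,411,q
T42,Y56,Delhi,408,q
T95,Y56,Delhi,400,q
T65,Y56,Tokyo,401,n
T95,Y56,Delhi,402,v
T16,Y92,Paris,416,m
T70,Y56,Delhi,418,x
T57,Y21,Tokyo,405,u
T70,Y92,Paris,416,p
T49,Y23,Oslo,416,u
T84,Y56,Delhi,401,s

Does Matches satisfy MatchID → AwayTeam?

No

MatchID=Oslo: 3 rows → AwayTeam = Y23, Y23, Y23 ✓
MatchID=Delhi: 6 rows → AwayTeam = Y56, Y56, Y56, Y56, Y56, Y56 ✓
MatchID=Paris: 4 rows → AwayTeam = Y92, Y92, Y92, Y92 ✓
MatchID=Tokyo: 2 rows → AwayTeam takes values {Y56, Y21} — violation
Two rows agree on MatchID but differ on AwayTeam, so MatchID → AwayTeam does not hold.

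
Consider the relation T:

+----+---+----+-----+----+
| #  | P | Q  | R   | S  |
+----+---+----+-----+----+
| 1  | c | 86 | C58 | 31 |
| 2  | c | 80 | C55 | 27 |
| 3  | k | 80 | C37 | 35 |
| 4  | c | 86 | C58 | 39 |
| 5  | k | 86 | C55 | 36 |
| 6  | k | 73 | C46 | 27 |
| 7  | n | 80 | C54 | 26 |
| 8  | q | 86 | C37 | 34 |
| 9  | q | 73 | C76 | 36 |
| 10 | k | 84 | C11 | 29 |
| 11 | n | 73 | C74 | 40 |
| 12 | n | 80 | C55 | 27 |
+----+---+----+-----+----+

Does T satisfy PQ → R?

No

(P=c, Q=86): rows 1, 4 → R = C58, C58 ✓
(P=c, Q=80): row 2 → R = C55 ✓
(P=k, Q=80): row 3 → R = C37 ✓
(P=k, Q=86): row 5 → R = C55 ✓
(P=k, Q=73): row 6 → R = C46 ✓
(P=n, Q=80): rows 7, 12 → R takes values {C54, C55} — violation
(P=q, Q=86): row 8 → R = C37 ✓
(P=q, Q=73): row 9 → R = C76 ✓
(P=k, Q=84): row 10 → R = C11 ✓
(P=n, Q=73): row 11 → R = C74 ✓
Two rows agree on PQ but differ on R, so PQ → R does not hold.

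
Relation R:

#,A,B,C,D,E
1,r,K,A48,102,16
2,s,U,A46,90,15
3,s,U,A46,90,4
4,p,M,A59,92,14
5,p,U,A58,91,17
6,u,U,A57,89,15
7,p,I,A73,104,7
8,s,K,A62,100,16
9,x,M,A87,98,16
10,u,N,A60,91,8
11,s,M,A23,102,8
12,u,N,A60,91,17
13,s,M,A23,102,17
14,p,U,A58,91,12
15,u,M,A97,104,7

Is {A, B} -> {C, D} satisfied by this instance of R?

Yes

(A=r, B=K): row 1 → {C,D} = (A48, 102) ✓
(A=s, B=U): rows 2, 3 → {C,D} = (A46, 90), (A46, 90) ✓
(A=p, B=M): row 4 → {C,D} = (A59, 92) ✓
(A=p, B=U): rows 5, 14 → {C,D} = (A58, 91), (A58, 91) ✓
(A=u, B=U): row 6 → {C,D} = (A57, 89) ✓
(A=p, B=I): row 7 → {C,D} = (A73, 104) ✓
(A=s, B=K): row 8 → {C,D} = (A62, 100) ✓
(A=x, B=M): row 9 → {C,D} = (A87, 98) ✓
(A=u, B=N): rows 10, 12 → {C,D} = (A60, 91), (A60, 91) ✓
(A=s, B=M): rows 11, 13 → {C,D} = (A23, 102), (A23, 102) ✓
(A=u, B=M): row 15 → {C,D} = (A97, 104) ✓
Every {A, B} value is associated with a single {C, D} value, so {A, B} -> {C, D} holds.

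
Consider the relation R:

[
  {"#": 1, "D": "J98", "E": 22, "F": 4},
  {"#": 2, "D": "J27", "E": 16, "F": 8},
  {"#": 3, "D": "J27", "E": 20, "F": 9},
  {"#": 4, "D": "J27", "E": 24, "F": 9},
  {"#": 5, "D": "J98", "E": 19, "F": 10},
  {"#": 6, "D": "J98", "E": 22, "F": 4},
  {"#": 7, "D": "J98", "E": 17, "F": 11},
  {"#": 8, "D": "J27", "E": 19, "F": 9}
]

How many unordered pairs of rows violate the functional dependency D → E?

D=J98: violating pairs (1,5), (1,7), (5,6), (5,7), (6,7) — 5 pairs.
D=J27: violating pairs (2,3), (2,4), (2,8), (3,4), (3,8), (4,8) — 6 pairs.

11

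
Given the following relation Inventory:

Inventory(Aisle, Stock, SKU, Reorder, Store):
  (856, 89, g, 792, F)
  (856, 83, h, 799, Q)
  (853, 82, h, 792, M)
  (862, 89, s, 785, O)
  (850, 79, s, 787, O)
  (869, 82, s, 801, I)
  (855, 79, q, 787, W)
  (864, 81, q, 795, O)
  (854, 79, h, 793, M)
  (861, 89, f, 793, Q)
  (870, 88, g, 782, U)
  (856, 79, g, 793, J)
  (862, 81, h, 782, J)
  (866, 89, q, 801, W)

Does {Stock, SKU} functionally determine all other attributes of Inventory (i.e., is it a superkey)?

Yes

All 14 rows have distinct {Stock, SKU} values, so {Stock, SKU} → (all attributes) holds and {Stock, SKU} is a superkey.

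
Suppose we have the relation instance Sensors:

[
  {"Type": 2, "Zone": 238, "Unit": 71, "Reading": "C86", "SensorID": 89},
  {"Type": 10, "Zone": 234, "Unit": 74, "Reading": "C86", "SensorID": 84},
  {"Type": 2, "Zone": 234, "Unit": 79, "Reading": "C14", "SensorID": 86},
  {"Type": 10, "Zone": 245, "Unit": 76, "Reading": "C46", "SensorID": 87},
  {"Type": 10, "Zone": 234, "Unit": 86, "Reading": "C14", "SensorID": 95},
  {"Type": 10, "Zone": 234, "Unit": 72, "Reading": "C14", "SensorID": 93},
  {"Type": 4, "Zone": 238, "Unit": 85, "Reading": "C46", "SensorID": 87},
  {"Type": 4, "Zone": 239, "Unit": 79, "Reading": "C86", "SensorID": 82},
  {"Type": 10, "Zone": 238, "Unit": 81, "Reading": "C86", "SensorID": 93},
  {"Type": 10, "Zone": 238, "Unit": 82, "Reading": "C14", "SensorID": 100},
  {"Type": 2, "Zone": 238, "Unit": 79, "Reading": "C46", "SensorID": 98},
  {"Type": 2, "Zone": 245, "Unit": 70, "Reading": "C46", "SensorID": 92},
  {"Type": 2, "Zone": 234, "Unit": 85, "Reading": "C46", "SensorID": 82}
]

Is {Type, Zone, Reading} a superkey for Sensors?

Two distinct rows share (Type=10, Zone=234, Reading=C14), so {Type, Zone, Reading} does not determine every attribute — not a superkey.

No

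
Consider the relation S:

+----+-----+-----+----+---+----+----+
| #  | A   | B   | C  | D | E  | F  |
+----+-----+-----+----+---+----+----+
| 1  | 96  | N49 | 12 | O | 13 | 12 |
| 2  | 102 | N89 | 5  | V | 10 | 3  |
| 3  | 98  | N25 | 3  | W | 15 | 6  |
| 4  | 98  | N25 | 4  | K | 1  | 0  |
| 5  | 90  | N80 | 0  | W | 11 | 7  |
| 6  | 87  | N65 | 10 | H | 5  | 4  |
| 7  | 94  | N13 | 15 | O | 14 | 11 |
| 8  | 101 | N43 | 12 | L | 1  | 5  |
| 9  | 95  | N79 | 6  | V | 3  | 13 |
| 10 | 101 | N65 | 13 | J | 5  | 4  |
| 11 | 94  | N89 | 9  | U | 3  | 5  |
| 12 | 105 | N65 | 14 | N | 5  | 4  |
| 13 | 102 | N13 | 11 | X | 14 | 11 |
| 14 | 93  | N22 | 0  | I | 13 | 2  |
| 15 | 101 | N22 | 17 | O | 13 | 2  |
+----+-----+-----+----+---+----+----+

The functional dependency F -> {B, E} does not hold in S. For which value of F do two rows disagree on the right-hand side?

5

F=12: row 1 → {B,E} = (N49, 13) ✓
F=3: row 2 → {B,E} = (N89, 10) ✓
F=6: row 3 → {B,E} = (N25, 15) ✓
F=0: row 4 → {B,E} = (N25, 1) ✓
F=7: row 5 → {B,E} = (N80, 11) ✓
F=4: rows 6, 10, 12 → {B,E} = (N65, 5), (N65, 5), (N65, 5) ✓
F=11: rows 7, 13 → {B,E} = (N13, 14), (N13, 14) ✓
F=5: rows 8, 11 → {B,E} takes values {(N43, 1), (N89, 3)} — violation
F=13: row 9 → {B,E} = (N79, 3) ✓
F=2: rows 14, 15 → {B,E} = (N22, 13), (N22, 13) ✓
The only F value with inconsistent RHS is F=5.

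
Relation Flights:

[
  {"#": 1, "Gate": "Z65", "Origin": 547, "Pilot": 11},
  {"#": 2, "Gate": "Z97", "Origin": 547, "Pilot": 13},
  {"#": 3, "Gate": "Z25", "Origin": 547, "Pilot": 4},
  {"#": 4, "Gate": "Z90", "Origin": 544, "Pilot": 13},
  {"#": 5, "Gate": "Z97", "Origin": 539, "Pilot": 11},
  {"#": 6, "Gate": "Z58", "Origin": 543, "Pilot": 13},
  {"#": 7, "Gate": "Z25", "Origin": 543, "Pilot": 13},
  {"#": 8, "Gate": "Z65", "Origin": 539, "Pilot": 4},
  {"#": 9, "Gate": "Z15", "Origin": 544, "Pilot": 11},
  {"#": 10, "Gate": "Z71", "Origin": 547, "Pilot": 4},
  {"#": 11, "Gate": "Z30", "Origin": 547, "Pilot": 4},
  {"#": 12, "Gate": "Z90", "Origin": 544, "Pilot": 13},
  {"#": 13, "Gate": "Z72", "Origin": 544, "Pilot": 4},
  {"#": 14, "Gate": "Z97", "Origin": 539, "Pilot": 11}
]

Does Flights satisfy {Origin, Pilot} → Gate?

(Origin=547, Pilot=11): row 1 → Gate = Z65 ✓
(Origin=547, Pilot=13): row 2 → Gate = Z97 ✓
(Origin=547, Pilot=4): rows 3, 10, 11 → Gate takes values {Z25, Z71, Z30} — violation
(Origin=544, Pilot=13): rows 4, 12 → Gate = Z90, Z90 ✓
(Origin=539, Pilot=11): rows 5, 14 → Gate = Z97, Z97 ✓
(Origin=543, Pilot=13): rows 6, 7 → Gate takes values {Z58, Z25} — violation
(Origin=539, Pilot=4): row 8 → Gate = Z65 ✓
(Origin=544, Pilot=11): row 9 → Gate = Z15 ✓
(Origin=544, Pilot=4): row 13 → Gate = Z72 ✓
Two rows agree on {Origin, Pilot} but differ on Gate, so {Origin, Pilot} → Gate does not hold.

No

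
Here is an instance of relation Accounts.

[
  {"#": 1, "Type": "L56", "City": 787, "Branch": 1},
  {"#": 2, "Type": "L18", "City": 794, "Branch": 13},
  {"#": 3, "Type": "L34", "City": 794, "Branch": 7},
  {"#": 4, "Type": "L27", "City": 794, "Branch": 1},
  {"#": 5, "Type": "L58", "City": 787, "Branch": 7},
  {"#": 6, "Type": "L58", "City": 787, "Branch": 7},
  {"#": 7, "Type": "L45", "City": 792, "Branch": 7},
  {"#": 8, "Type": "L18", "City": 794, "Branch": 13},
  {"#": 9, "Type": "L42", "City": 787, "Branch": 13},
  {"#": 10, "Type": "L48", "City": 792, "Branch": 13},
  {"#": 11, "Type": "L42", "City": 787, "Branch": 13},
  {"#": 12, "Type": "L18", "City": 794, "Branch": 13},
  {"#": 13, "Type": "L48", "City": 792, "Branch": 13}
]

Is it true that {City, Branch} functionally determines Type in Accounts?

(City=787, Branch=1): row 1 → Type = L56 ✓
(City=794, Branch=13): rows 2, 8, 12 → Type = L18, L18, L18 ✓
(City=794, Branch=7): row 3 → Type = L34 ✓
(City=794, Branch=1): row 4 → Type = L27 ✓
(City=787, Branch=7): rows 5, 6 → Type = L58, L58 ✓
(City=792, Branch=7): row 7 → Type = L45 ✓
(City=787, Branch=13): rows 9, 11 → Type = L42, L42 ✓
(City=792, Branch=13): rows 10, 13 → Type = L48, L48 ✓
Every {City, Branch} value is associated with a single Type value, so {City, Branch} -> Type holds.

Yes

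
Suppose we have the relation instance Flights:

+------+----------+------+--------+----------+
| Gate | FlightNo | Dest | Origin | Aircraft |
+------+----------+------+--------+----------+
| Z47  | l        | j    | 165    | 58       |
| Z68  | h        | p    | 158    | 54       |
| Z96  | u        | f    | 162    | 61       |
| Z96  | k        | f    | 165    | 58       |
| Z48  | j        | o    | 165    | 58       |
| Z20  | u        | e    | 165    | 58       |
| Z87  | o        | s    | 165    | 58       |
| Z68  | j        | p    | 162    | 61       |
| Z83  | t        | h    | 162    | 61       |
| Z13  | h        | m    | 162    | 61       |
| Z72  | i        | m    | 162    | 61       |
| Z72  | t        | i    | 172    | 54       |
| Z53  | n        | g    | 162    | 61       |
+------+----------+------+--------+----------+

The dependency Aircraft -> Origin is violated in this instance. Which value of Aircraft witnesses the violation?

Aircraft=58: 5 rows → Origin = 165, 165, 165, 165, 165 ✓
Aircraft=54: 2 rows → Origin takes values {158, 172} — violation
Aircraft=61: 6 rows → Origin = 162, 162, 162, 162, 162, 162 ✓
The only Aircraft value with inconsistent Origin is Aircraft=54.

54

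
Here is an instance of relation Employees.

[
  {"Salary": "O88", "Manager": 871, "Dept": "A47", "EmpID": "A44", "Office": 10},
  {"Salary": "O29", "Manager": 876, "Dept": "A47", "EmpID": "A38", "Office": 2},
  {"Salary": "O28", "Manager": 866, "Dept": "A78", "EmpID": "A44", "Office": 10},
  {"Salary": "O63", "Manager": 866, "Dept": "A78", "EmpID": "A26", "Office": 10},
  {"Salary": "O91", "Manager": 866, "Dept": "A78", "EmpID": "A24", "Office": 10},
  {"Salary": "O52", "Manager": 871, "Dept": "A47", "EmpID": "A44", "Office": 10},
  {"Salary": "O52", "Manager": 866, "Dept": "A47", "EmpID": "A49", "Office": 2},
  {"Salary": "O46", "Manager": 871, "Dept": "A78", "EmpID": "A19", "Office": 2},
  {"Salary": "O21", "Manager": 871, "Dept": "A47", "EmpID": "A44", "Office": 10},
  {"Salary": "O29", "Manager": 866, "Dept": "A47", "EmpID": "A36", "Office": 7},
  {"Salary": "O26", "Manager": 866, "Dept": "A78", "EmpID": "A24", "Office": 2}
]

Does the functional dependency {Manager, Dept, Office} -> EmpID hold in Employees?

No

(Manager=871, Dept=A47, Office=10): 3 rows → EmpID = A44, A44, A44 ✓
(Manager=876, Dept=A47, Office=2): 1 row → EmpID = A38 ✓
(Manager=866, Dept=A78, Office=10): 3 rows → EmpID takes values {A44, A26, A24} — violation
(Manager=866, Dept=A47, Office=2): 1 row → EmpID = A49 ✓
(Manager=871, Dept=A78, Office=2): 1 row → EmpID = A19 ✓
(Manager=866, Dept=A47, Office=7): 1 row → EmpID = A36 ✓
(Manager=866, Dept=A78, Office=2): 1 row → EmpID = A24 ✓
Two rows agree on {Manager, Dept, Office} but differ on EmpID, so {Manager, Dept, Office} -> EmpID does not hold.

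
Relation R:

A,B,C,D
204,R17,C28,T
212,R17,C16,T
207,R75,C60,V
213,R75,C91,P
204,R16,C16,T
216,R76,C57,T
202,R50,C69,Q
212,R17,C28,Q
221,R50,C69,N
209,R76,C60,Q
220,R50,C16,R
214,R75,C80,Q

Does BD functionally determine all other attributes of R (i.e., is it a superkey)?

Two distinct rows share (B=R17, D=T), so BD does not determine every attribute — not a superkey.

No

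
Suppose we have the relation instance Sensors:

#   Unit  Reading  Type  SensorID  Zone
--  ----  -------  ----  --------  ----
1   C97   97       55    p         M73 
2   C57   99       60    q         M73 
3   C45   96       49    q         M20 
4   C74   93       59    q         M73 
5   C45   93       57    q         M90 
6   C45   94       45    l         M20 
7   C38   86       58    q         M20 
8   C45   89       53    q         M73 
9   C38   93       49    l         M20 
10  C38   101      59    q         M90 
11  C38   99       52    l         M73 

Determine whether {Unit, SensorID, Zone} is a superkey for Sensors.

All 11 rows have distinct {Unit, SensorID, Zone} values, so {Unit, SensorID, Zone} → (all attributes) holds and {Unit, SensorID, Zone} is a superkey.

Yes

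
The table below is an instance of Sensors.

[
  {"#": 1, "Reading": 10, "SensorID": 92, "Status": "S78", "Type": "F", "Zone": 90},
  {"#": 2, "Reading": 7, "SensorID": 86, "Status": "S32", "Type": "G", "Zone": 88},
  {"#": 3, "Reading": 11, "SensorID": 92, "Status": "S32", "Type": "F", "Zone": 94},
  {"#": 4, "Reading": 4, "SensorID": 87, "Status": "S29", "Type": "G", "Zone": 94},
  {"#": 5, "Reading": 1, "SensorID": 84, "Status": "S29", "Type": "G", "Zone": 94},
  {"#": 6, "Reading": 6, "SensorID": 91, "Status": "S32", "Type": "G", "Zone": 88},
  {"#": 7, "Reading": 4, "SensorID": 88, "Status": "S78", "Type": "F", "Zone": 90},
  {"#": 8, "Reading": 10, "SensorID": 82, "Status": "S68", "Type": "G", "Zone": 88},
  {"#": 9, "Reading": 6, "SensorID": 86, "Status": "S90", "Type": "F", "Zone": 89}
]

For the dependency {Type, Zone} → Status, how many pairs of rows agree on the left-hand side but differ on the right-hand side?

(Type=F, Zone=90): all 2 rows agree on Status — 0 pairs.
(Type=G, Zone=88): violating pairs (2,8), (6,8) — 2 pairs.
(Type=G, Zone=94): all 2 rows agree on Status — 0 pairs.

2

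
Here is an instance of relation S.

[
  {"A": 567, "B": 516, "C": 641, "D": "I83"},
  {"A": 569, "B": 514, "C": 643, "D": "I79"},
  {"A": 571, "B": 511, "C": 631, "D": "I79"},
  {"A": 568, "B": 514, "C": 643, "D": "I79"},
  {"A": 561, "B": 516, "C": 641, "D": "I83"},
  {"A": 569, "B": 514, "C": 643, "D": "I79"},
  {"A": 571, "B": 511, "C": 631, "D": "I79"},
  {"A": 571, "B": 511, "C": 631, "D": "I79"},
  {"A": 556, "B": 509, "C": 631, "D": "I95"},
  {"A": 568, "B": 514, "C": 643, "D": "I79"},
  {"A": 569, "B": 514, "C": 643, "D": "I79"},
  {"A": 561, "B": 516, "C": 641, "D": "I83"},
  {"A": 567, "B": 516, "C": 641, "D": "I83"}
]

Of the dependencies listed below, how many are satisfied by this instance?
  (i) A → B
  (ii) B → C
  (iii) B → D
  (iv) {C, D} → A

(i) A → B: every LHS value maps to a single RHS value — holds.
(ii) B → C: every LHS value maps to a single RHS value — holds.
(iii) B → D: every LHS value maps to a single RHS value — holds.
(iv) {C, D} → A: (C=641, D=I83): 4 rows → A takes values {567, 561} — violation; (C=643, D=I79): 5 rows → A takes values {569, 568} — violation — fails.
3 of the 4 dependencies hold.

3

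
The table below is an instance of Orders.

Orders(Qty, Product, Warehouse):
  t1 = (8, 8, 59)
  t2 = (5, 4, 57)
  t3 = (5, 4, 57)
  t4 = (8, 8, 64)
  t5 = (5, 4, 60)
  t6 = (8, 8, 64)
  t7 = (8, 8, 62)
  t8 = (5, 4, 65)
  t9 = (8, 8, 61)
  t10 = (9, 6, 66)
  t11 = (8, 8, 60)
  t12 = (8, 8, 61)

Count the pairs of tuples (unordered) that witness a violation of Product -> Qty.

Product=8: all 7 rows agree on Qty — 0 pairs.
Product=4: all 4 rows agree on Qty — 0 pairs.

0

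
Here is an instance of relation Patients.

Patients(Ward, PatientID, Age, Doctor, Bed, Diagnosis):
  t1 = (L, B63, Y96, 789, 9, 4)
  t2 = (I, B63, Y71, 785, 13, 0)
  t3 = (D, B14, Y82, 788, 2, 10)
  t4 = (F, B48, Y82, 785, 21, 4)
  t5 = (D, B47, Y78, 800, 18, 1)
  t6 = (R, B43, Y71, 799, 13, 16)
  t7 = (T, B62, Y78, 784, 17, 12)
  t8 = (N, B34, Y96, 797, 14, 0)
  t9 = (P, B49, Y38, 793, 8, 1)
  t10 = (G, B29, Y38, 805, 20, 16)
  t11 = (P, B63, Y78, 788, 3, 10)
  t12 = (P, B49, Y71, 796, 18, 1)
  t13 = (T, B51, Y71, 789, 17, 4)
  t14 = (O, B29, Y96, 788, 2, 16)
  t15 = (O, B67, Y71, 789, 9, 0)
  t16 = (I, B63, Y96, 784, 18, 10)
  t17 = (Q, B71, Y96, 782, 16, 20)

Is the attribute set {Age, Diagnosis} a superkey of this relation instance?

Rows 2 and 15 have the same {Age, Diagnosis} value (Age=Y71, Diagnosis=0) but are distinct tuples, so {Age, Diagnosis} does not determine every attribute — not a superkey.

No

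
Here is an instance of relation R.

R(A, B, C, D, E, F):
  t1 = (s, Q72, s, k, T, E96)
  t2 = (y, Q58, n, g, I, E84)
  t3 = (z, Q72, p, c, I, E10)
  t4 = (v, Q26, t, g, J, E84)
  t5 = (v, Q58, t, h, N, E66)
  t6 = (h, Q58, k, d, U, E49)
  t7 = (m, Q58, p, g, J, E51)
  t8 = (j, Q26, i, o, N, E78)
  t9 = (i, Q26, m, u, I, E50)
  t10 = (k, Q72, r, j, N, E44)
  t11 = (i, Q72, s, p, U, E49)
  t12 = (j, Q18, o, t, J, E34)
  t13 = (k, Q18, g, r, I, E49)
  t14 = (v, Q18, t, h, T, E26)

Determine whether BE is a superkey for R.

Yes

All 14 rows have distinct BE values, so BE → (all attributes) holds and BE is a superkey.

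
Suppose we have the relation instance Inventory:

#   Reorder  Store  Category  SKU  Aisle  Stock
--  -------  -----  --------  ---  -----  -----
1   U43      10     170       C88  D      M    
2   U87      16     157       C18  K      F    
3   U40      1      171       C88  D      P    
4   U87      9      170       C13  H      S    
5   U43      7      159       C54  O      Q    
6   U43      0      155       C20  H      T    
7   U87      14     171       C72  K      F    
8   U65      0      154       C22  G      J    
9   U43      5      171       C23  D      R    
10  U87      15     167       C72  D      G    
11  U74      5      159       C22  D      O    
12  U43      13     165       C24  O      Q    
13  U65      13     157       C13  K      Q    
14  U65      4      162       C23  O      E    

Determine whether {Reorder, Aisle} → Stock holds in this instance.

No

(Reorder=U43, Aisle=D): rows 1, 9 → Stock takes values {M, R} — violation
(Reorder=U87, Aisle=K): rows 2, 7 → Stock = F, F ✓
(Reorder=U40, Aisle=D): row 3 → Stock = P ✓
(Reorder=U87, Aisle=H): row 4 → Stock = S ✓
(Reorder=U43, Aisle=O): rows 5, 12 → Stock = Q, Q ✓
(Reorder=U43, Aisle=H): row 6 → Stock = T ✓
(Reorder=U65, Aisle=G): row 8 → Stock = J ✓
(Reorder=U87, Aisle=D): row 10 → Stock = G ✓
(Reorder=U74, Aisle=D): row 11 → Stock = O ✓
(Reorder=U65, Aisle=K): row 13 → Stock = Q ✓
(Reorder=U65, Aisle=O): row 14 → Stock = E ✓
Two rows agree on {Reorder, Aisle} but differ on Stock, so {Reorder, Aisle} → Stock does not hold.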